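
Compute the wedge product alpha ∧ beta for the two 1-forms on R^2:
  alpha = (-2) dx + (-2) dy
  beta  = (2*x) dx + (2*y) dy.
alpha ∧ beta = (4*x - 4*y) dx ∧ dy

Distribute the wedge, using dx_i ∧ dx_j = -dx_j ∧ dx_i and dx_i ∧ dx_i = 0. For each pair (i, j) with i < j, the coefficient of dx_i ∧ dx_j in alpha ∧ beta is (alpha_i * beta_j - alpha_j * beta_i). Collecting: alpha ∧ beta = (4*x - 4*y) dx ∧ dy.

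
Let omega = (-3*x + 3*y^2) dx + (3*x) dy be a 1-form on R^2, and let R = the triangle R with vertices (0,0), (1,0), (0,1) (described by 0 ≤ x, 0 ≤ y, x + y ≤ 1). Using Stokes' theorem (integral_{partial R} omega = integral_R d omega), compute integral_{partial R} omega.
integral_(partial R) omega = 1/2

Stokes: integral_partial_R omega = integral_R d omega with d omega = (∂Q/∂x - ∂P/∂y) dx ∧ dy.
  ∂Q/∂x = 3
  ∂P/∂y = 6*y
  integrand = ∂Q/∂x - ∂P/∂y = 3 - 6*y.
Integrating over R: integral_0^1 integral_0^{1-x} (3 - 6*y) dy dx = 1/2.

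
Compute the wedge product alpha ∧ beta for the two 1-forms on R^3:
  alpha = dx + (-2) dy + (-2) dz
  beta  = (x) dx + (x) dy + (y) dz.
alpha ∧ beta = (3*x) dx ∧ dy + (2*x + y) dx ∧ dz + (2*x - 2*y) dy ∧ dz

Distribute the wedge, using dx_i ∧ dx_j = -dx_j ∧ dx_i and dx_i ∧ dx_i = 0. For each pair (i, j) with i < j, the coefficient of dx_i ∧ dx_j in alpha ∧ beta is (alpha_i * beta_j - alpha_j * beta_i). Collecting: alpha ∧ beta = (3*x) dx ∧ dy + (2*x + y) dx ∧ dz + (2*x - 2*y) dy ∧ dz.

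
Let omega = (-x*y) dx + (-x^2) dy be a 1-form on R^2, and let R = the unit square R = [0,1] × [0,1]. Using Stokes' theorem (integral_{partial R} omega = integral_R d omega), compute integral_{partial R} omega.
integral_(partial R) omega = -1/2

Stokes: integral_partial_R omega = integral_R d omega with d omega = (∂Q/∂x - ∂P/∂y) dx ∧ dy.
  ∂Q/∂x = -2*x
  ∂P/∂y = -x
  integrand = ∂Q/∂x - ∂P/∂y = -x.
Integrating over R: integral_0^1 integral_0^1 (-x) dx dy = -1/2.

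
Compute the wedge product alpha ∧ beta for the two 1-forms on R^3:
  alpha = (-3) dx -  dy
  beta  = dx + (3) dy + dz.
alpha ∧ beta = (-8) dx ∧ dy + (-3) dx ∧ dz + (-1) dy ∧ dz

Distribute the wedge, using dx_i ∧ dx_j = -dx_j ∧ dx_i and dx_i ∧ dx_i = 0. For each pair (i, j) with i < j, the coefficient of dx_i ∧ dx_j in alpha ∧ beta is (alpha_i * beta_j - alpha_j * beta_i). Collecting: alpha ∧ beta = (-8) dx ∧ dy + (-3) dx ∧ dz + (-1) dy ∧ dz.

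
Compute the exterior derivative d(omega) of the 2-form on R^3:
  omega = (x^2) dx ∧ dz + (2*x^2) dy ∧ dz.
d(omega) = (4*x) dx ∧ dy ∧ dz

For a 2-form omega = sum_{i<j} g_{ij} dx_i ∧ dx_j, the exterior derivative is
  d(omega) = sum_{i<j} d(g_{ij}) ∧ dx_i ∧ dx_j = sum_{i<j, k} (∂g_{ij}/∂x_k) dx_k ∧ dx_i ∧ dx_j.
Expand each term, using dx_k ∧ dx_i ∧ dx_j = sgn(permutation) dx_{(a)} ∧ dx_{(b)} ∧ dx_{(c)} with (a < b < c) sorted:
  d(2*x^2) includes (∂/∂x)(2*x^2) dx = (4*x) dx, which multiplied by dy ∧ dz gives (4*x) dx ∧ dy ∧ dz
Collecting like 3-forms: d(omega) = (4*x) dx ∧ dy ∧ dz.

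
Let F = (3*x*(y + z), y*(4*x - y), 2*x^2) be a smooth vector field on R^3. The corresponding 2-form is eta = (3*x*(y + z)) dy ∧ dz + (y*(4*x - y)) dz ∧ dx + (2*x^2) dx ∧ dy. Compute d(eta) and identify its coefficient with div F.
d(eta) = (4*x + y + 3*z) dx ∧ dy ∧ dz; div F = 4*x + y + 3*z

For a 2-form in R^3 of the form above, applying d gives a 3-form with coefficient ∂P/∂x + ∂Q/∂y + ∂R/∂z:
  ∂P/∂x = 3*y + 3*z
  ∂Q/∂y = 4*x - 2*y
  ∂R/∂z = 0
Sum = 4*x + y + 3*z, which is exactly div F.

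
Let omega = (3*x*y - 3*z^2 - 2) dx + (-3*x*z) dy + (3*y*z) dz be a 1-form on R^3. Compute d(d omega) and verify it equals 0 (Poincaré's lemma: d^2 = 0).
d(d omega) = 0

Step 1: d omega = sum_{i<j} (∂f_j/∂x_i - ∂f_i/∂x_j) dx_i ∧ dx_j:
  coeff of dx ∧ dy: -3*x - 3*z
  coeff of dx ∧ dz: 6*z
  coeff of dy ∧ dz: 3*x + 3*z
Step 2: Apply d again to each 2-form coefficient. The only possible 3-form in R^3 is dx ∧ dy ∧ dz, with coefficient
  ∂(coeff of dy∧dz)/∂x - ∂(coeff of dx∧dz)/∂y + ∂(coeff of dx∧dy)/∂z
  = ∂/∂x (3*x + 3*z) - ∂/∂y (6*z) + ∂/∂z (-3*x - 3*z).
Each of these terms simplifies to sums of mixed partials that cancel in pairs. The result is 0 (by equality of mixed partials for smooth functions — Schwarz / Clairaut).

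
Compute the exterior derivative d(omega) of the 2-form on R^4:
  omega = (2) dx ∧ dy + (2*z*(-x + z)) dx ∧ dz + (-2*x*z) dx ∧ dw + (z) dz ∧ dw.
d(omega) = (2*x) dx ∧ dz ∧ dw

For a 2-form omega = sum_{i<j} g_{ij} dx_i ∧ dx_j, the exterior derivative is
  d(omega) = sum_{i<j} d(g_{ij}) ∧ dx_i ∧ dx_j = sum_{i<j, k} (∂g_{ij}/∂x_k) dx_k ∧ dx_i ∧ dx_j.
Expand each term, using dx_k ∧ dx_i ∧ dx_j = sgn(permutation) dx_{(a)} ∧ dx_{(b)} ∧ dx_{(c)} with (a < b < c) sorted:
  d(-2*x*z) includes (∂/∂z)(-2*x*z) dz = (-2*x) dz, which multiplied by dx ∧ dw gives (2*x) dx ∧ dz ∧ dw
Collecting like 3-forms: d(omega) = (2*x) dx ∧ dz ∧ dw.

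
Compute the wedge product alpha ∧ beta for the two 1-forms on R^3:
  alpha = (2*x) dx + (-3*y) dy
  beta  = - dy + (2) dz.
alpha ∧ beta = (-2*x) dx ∧ dy + (4*x) dx ∧ dz + (-6*y) dy ∧ dz

Distribute the wedge, using dx_i ∧ dx_j = -dx_j ∧ dx_i and dx_i ∧ dx_i = 0. For each pair (i, j) with i < j, the coefficient of dx_i ∧ dx_j in alpha ∧ beta is (alpha_i * beta_j - alpha_j * beta_i). Collecting: alpha ∧ beta = (-2*x) dx ∧ dy + (4*x) dx ∧ dz + (-6*y) dy ∧ dz.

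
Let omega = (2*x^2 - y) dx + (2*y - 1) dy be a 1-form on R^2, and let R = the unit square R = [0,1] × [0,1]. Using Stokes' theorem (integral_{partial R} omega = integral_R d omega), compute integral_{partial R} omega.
integral_(partial R) omega = 1

Stokes: integral_partial_R omega = integral_R d omega with d omega = (∂Q/∂x - ∂P/∂y) dx ∧ dy.
  ∂Q/∂x = 0
  ∂P/∂y = -1
  integrand = ∂Q/∂x - ∂P/∂y = 1.
Integrating over R: integral_0^1 integral_0^1 (1) dx dy = 1.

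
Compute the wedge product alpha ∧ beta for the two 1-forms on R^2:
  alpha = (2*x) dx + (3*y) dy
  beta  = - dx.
alpha ∧ beta = (3*y) dx ∧ dy

Distribute the wedge, using dx_i ∧ dx_j = -dx_j ∧ dx_i and dx_i ∧ dx_i = 0. For each pair (i, j) with i < j, the coefficient of dx_i ∧ dx_j in alpha ∧ beta is (alpha_i * beta_j - alpha_j * beta_i). Collecting: alpha ∧ beta = (3*y) dx ∧ dy.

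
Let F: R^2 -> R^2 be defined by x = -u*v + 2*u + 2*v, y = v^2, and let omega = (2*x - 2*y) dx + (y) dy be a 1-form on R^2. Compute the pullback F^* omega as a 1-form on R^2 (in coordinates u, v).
F^* omega = (2*u*v^2 - 8*u*v + 8*u + 2*v^3 - 8*v^2 + 8*v) du + (2*u^2*v - 4*u^2 + 2*u*v^2 - 8*u*v + 8*u + 2*v^3 - 4*v^2 + 8*v) dv

Using F^*(f dg) = (f ∘ F) d(g ∘ F), substitute each coordinate x_i by F_i(u, v) in f_i, and replace dx_i by d F_i = (∂F_i/∂u) du + (∂F_i/∂v) dv.
  For the x component: f_1(F) = -2*u*v + 4*u - 2*v^2 + 4*v; d F_1 = (2 - v) du + (2 - u) dv
  For the y component: f_2(F) = v^2; d F_2 = (0) du + (2*v) dv
Combining and collecting du, dv coefficients:
  coeff of du: 2*u*v^2 - 8*u*v + 8*u + 2*v^3 - 8*v^2 + 8*v
  coeff of dv: 2*u^2*v - 4*u^2 + 2*u*v^2 - 8*u*v + 8*u + 2*v^3 - 4*v^2 + 8*v
F^* omega = (2*u*v^2 - 8*u*v + 8*u + 2*v^3 - 8*v^2 + 8*v) du + (2*u^2*v - 4*u^2 + 2*u*v^2 - 8*u*v + 8*u + 2*v^3 - 4*v^2 + 8*v) dv.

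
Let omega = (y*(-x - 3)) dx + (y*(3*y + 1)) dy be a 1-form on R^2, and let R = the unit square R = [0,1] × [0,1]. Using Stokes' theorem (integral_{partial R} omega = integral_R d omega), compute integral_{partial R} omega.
integral_(partial R) omega = 7/2

Stokes: integral_partial_R omega = integral_R d omega with d omega = (∂Q/∂x - ∂P/∂y) dx ∧ dy.
  ∂Q/∂x = 0
  ∂P/∂y = -x - 3
  integrand = ∂Q/∂x - ∂P/∂y = x + 3.
Integrating over R: integral_0^1 integral_0^1 (x + 3) dx dy = 7/2.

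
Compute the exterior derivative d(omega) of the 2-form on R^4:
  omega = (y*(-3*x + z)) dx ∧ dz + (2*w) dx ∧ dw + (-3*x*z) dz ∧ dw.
d(omega) = (3*x - z) dx ∧ dy ∧ dz + (-3*z) dx ∧ dz ∧ dw

For a 2-form omega = sum_{i<j} g_{ij} dx_i ∧ dx_j, the exterior derivative is
  d(omega) = sum_{i<j} d(g_{ij}) ∧ dx_i ∧ dx_j = sum_{i<j, k} (∂g_{ij}/∂x_k) dx_k ∧ dx_i ∧ dx_j.
Expand each term, using dx_k ∧ dx_i ∧ dx_j = sgn(permutation) dx_{(a)} ∧ dx_{(b)} ∧ dx_{(c)} with (a < b < c) sorted:
  d(y*(-3*x + z)) includes (∂/∂y)(y*(-3*x + z)) dy = (-3*x + z) dy, which multiplied by dx ∧ dz gives (3*x - z) dx ∧ dy ∧ dz
  d(-3*x*z) includes (∂/∂x)(-3*x*z) dx = (-3*z) dx, which multiplied by dz ∧ dw gives (-3*z) dx ∧ dz ∧ dw
Collecting like 3-forms: d(omega) = (3*x - z) dx ∧ dy ∧ dz + (-3*z) dx ∧ dz ∧ dw.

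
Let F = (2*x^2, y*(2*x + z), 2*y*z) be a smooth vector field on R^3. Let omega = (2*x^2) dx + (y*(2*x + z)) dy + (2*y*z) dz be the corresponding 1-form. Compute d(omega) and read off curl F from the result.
d(omega) = (-y + 2*z) dy ∧ dz + (0) dz ∧ dx + (2*y) dx ∧ dy; curl F = (-y + 2*z, 0, 2*y)

d omega = sum_{i<j} (∂f_j/∂x_i - ∂f_i/∂x_j) dx_i ∧ dx_j. Under the identification (dy ∧ dz, dz ∧ dx, dx ∧ dy) ↔ (e_x, e_y, e_z), the coefficients are exactly the components of curl F. Compute:
  ∂R/∂y - ∂Q/∂z = (2*z) - (y) = -y + 2*z
  ∂P/∂z - ∂R/∂x = (0) - (0) = 0
  ∂Q/∂x - ∂P/∂y = (2*y) - (0) = 2*y.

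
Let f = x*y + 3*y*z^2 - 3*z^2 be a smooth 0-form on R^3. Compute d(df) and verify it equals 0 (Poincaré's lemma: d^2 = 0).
d(df) = 0

Step 1: df = sum_i (∂f/∂x_i) dx_i = (y) dx + (x + 3*z^2) dy + (6*z*(y - 1)) dz.
Step 2: Apply d again. Using the 1-form formula, the coefficient of dx ∧ dy in d(df) is ∂^2 f/∂x ∂y - ∂^2 f/∂y ∂x = (1) - (1) = 0 (equality of mixed partials for smooth f).
Similarly for dx ∧ dz and dy ∧ dz — all coefficients vanish. So d(df) = 0.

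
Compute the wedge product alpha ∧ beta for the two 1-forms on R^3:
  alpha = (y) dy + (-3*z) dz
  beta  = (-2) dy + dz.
alpha ∧ beta = (y - 6*z) dy ∧ dz

Distribute the wedge, using dx_i ∧ dx_j = -dx_j ∧ dx_i and dx_i ∧ dx_i = 0. For each pair (i, j) with i < j, the coefficient of dx_i ∧ dx_j in alpha ∧ beta is (alpha_i * beta_j - alpha_j * beta_i). Collecting: alpha ∧ beta = (y - 6*z) dy ∧ dz.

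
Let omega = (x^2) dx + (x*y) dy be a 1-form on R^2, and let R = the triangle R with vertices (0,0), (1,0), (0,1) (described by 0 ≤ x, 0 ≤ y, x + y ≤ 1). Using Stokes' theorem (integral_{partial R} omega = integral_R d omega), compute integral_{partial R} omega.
integral_(partial R) omega = 1/6

Stokes: integral_partial_R omega = integral_R d omega with d omega = (∂Q/∂x - ∂P/∂y) dx ∧ dy.
  ∂Q/∂x = y
  ∂P/∂y = 0
  integrand = ∂Q/∂x - ∂P/∂y = y.
Integrating over R: integral_0^1 integral_0^{1-x} (y) dy dx = 1/6.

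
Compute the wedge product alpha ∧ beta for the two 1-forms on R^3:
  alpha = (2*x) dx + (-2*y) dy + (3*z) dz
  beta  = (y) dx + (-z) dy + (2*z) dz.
alpha ∧ beta = (-2*x*z + 2*y^2) dx ∧ dy + (z*(4*x - 3*y)) dx ∧ dz + (z*(-4*y + 3*z)) dy ∧ dz

Distribute the wedge, using dx_i ∧ dx_j = -dx_j ∧ dx_i and dx_i ∧ dx_i = 0. For each pair (i, j) with i < j, the coefficient of dx_i ∧ dx_j in alpha ∧ beta is (alpha_i * beta_j - alpha_j * beta_i). Collecting: alpha ∧ beta = (-2*x*z + 2*y^2) dx ∧ dy + (z*(4*x - 3*y)) dx ∧ dz + (z*(-4*y + 3*z)) dy ∧ dz.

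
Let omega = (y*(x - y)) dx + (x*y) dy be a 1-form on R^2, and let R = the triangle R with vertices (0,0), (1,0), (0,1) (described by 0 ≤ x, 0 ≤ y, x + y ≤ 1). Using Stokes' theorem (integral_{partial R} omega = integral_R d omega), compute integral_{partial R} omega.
integral_(partial R) omega = 1/3

Stokes: integral_partial_R omega = integral_R d omega with d omega = (∂Q/∂x - ∂P/∂y) dx ∧ dy.
  ∂Q/∂x = y
  ∂P/∂y = x - 2*y
  integrand = ∂Q/∂x - ∂P/∂y = -x + 3*y.
Integrating over R: integral_0^1 integral_0^{1-x} (-x + 3*y) dy dx = 1/3.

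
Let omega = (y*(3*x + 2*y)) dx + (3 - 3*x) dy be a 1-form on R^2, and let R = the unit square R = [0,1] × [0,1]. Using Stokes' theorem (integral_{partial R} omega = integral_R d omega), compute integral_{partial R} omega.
integral_(partial R) omega = -13/2

Stokes: integral_partial_R omega = integral_R d omega with d omega = (∂Q/∂x - ∂P/∂y) dx ∧ dy.
  ∂Q/∂x = -3
  ∂P/∂y = 3*x + 4*y
  integrand = ∂Q/∂x - ∂P/∂y = -3*x - 4*y - 3.
Integrating over R: integral_0^1 integral_0^1 (-3*x - 4*y - 3) dx dy = -13/2.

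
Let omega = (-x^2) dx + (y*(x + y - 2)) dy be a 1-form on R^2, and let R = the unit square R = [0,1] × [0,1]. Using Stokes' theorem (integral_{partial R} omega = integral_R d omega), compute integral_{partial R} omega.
integral_(partial R) omega = 1/2

Stokes: integral_partial_R omega = integral_R d omega with d omega = (∂Q/∂x - ∂P/∂y) dx ∧ dy.
  ∂Q/∂x = y
  ∂P/∂y = 0
  integrand = ∂Q/∂x - ∂P/∂y = y.
Integrating over R: integral_0^1 integral_0^1 (y) dx dy = 1/2.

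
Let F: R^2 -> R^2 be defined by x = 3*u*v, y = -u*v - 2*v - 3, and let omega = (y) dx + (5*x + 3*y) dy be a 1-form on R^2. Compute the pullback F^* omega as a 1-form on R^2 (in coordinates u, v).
F^* omega = (-15*u*v^2) du + (-15*u^2*v - 24*u*v + 12*v + 18) dv

Using F^*(f dg) = (f ∘ F) d(g ∘ F), substitute each coordinate x_i by F_i(u, v) in f_i, and replace dx_i by d F_i = (∂F_i/∂u) du + (∂F_i/∂v) dv.
  For the x component: f_1(F) = -u*v - 2*v - 3; d F_1 = (3*v) du + (3*u) dv
  For the y component: f_2(F) = 12*u*v - 6*v - 9; d F_2 = (-v) du + (-u - 2) dv
Combining and collecting du, dv coefficients:
  coeff of du: -15*u*v^2
  coeff of dv: -15*u^2*v - 24*u*v + 12*v + 18
F^* omega = (-15*u*v^2) du + (-15*u^2*v - 24*u*v + 12*v + 18) dv.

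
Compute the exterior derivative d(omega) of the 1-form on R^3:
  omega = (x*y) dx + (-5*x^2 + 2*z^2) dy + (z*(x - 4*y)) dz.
d(omega) = (-11*x) dx ∧ dy + (z) dx ∧ dz + (-8*z) dy ∧ dz

For a 1-form omega = sum_i f_i dx_i, the exterior derivative is
  d(omega) = sum_{i < j} (∂f_j/∂x_i - ∂f_i/∂x_j) dx_i ∧ dx_j.
  coefficient of dx ∧ dy: ∂f_2/∂x - ∂f_1/∂y = ∂(-5*x^2 + 2*z^2)/∂x - ∂(x*y)/∂y = -11*x
  coefficient of dx ∧ dz: ∂f_3/∂x - ∂f_1/∂z = ∂(z*(x - 4*y))/∂x - ∂(x*y)/∂z = z
  coefficient of dy ∧ dz: ∂f_3/∂y - ∂f_2/∂z = ∂(z*(x - 4*y))/∂y - ∂(-5*x^2 + 2*z^2)/∂z = -8*z
Assembling: d(omega) = (-11*x) dx ∧ dy + (z) dx ∧ dz + (-8*z) dy ∧ dz.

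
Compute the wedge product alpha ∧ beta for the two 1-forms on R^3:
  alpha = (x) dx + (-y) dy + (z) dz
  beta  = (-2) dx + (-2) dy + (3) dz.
alpha ∧ beta = (-2*x - 2*y) dx ∧ dy + (3*x + 2*z) dx ∧ dz + (-3*y + 2*z) dy ∧ dz

Distribute the wedge, using dx_i ∧ dx_j = -dx_j ∧ dx_i and dx_i ∧ dx_i = 0. For each pair (i, j) with i < j, the coefficient of dx_i ∧ dx_j in alpha ∧ beta is (alpha_i * beta_j - alpha_j * beta_i). Collecting: alpha ∧ beta = (-2*x - 2*y) dx ∧ dy + (3*x + 2*z) dx ∧ dz + (-3*y + 2*z) dy ∧ dz.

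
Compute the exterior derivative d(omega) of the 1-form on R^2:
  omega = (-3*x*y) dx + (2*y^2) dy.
d(omega) = (3*x) dx ∧ dy

For a 1-form omega = sum_i f_i dx_i, the exterior derivative is
  d(omega) = sum_{i < j} (∂f_j/∂x_i - ∂f_i/∂x_j) dx_i ∧ dx_j.
  coefficient of dx ∧ dy: ∂f_2/∂x - ∂f_1/∂y = ∂(2*y^2)/∂x - ∂(-3*x*y)/∂y = 3*x
Assembling: d(omega) = (3*x) dx ∧ dy.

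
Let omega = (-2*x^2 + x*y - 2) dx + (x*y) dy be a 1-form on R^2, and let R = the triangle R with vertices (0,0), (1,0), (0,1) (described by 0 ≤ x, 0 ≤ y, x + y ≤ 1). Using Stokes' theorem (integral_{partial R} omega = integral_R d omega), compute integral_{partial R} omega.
integral_(partial R) omega = 0

Stokes: integral_partial_R omega = integral_R d omega with d omega = (∂Q/∂x - ∂P/∂y) dx ∧ dy.
  ∂Q/∂x = y
  ∂P/∂y = x
  integrand = ∂Q/∂x - ∂P/∂y = -x + y.
Integrating over R: integral_0^1 integral_0^{1-x} (-x + y) dy dx = 0.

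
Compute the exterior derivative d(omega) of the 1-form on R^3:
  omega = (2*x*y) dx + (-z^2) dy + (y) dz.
d(omega) = (-2*x) dx ∧ dy + (2*z + 1) dy ∧ dz

For a 1-form omega = sum_i f_i dx_i, the exterior derivative is
  d(omega) = sum_{i < j} (∂f_j/∂x_i - ∂f_i/∂x_j) dx_i ∧ dx_j.
  coefficient of dx ∧ dy: ∂f_2/∂x - ∂f_1/∂y = ∂(-z^2)/∂x - ∂(2*x*y)/∂y = -2*x
  coefficient of dy ∧ dz: ∂f_3/∂y - ∂f_2/∂z = ∂(y)/∂y - ∂(-z^2)/∂z = 2*z + 1
Assembling: d(omega) = (-2*x) dx ∧ dy + (2*z + 1) dy ∧ dz.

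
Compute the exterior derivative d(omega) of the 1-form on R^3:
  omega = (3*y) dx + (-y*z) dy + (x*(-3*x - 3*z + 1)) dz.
d(omega) = (-3) dx ∧ dy + (-6*x - 3*z + 1) dx ∧ dz + (y) dy ∧ dz

For a 1-form omega = sum_i f_i dx_i, the exterior derivative is
  d(omega) = sum_{i < j} (∂f_j/∂x_i - ∂f_i/∂x_j) dx_i ∧ dx_j.
  coefficient of dx ∧ dy: ∂f_2/∂x - ∂f_1/∂y = ∂(-y*z)/∂x - ∂(3*y)/∂y = -3
  coefficient of dx ∧ dz: ∂f_3/∂x - ∂f_1/∂z = ∂(x*(-3*x - 3*z + 1))/∂x - ∂(3*y)/∂z = -6*x - 3*z + 1
  coefficient of dy ∧ dz: ∂f_3/∂y - ∂f_2/∂z = ∂(x*(-3*x - 3*z + 1))/∂y - ∂(-y*z)/∂z = y
Assembling: d(omega) = (-3) dx ∧ dy + (-6*x - 3*z + 1) dx ∧ dz + (y) dy ∧ dz.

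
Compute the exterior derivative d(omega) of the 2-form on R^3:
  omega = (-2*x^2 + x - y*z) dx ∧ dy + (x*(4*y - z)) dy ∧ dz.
d(omega) = (3*y - z) dx ∧ dy ∧ dz

For a 2-form omega = sum_{i<j} g_{ij} dx_i ∧ dx_j, the exterior derivative is
  d(omega) = sum_{i<j} d(g_{ij}) ∧ dx_i ∧ dx_j = sum_{i<j, k} (∂g_{ij}/∂x_k) dx_k ∧ dx_i ∧ dx_j.
Expand each term, using dx_k ∧ dx_i ∧ dx_j = sgn(permutation) dx_{(a)} ∧ dx_{(b)} ∧ dx_{(c)} with (a < b < c) sorted:
  d(-2*x^2 + x - y*z) includes (∂/∂z)(-2*x^2 + x - y*z) dz = (-y) dz, which multiplied by dx ∧ dy gives (-y) dx ∧ dy ∧ dz
  d(x*(4*y - z)) includes (∂/∂x)(x*(4*y - z)) dx = (4*y - z) dx, which multiplied by dy ∧ dz gives (4*y - z) dx ∧ dy ∧ dz
Collecting like 3-forms: d(omega) = (3*y - z) dx ∧ dy ∧ dz.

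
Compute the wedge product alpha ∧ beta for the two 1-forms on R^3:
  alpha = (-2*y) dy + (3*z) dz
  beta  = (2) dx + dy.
alpha ∧ beta = (4*y) dx ∧ dy + (-6*z) dx ∧ dz + (-3*z) dy ∧ dz

Distribute the wedge, using dx_i ∧ dx_j = -dx_j ∧ dx_i and dx_i ∧ dx_i = 0. For each pair (i, j) with i < j, the coefficient of dx_i ∧ dx_j in alpha ∧ beta is (alpha_i * beta_j - alpha_j * beta_i). Collecting: alpha ∧ beta = (4*y) dx ∧ dy + (-6*z) dx ∧ dz + (-3*z) dy ∧ dz.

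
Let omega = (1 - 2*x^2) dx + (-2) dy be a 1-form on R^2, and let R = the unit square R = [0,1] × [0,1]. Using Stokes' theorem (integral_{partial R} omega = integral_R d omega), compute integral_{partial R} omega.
integral_(partial R) omega = 0

Stokes: integral_partial_R omega = integral_R d omega with d omega = (∂Q/∂x - ∂P/∂y) dx ∧ dy.
  ∂Q/∂x = 0
  ∂P/∂y = 0
  integrand = ∂Q/∂x - ∂P/∂y = 0.
Integrating over R: integral_0^1 integral_0^1 (0) dx dy = 0.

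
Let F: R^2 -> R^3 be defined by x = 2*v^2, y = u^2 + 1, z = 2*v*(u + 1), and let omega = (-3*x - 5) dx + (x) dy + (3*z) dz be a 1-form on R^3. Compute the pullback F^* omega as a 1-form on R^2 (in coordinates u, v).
F^* omega = (v^2*(16*u + 12)) du + (4*v*(3*u^2 + 6*u - 6*v^2 - 2)) dv

Using F^*(f dg) = (f ∘ F) d(g ∘ F), substitute each coordinate x_i by F_i(u, v) in f_i, and replace dx_i by d F_i = (∂F_i/∂u) du + (∂F_i/∂v) dv.
  For the x component: f_1(F) = -6*v^2 - 5; d F_1 = (0) du + (4*v) dv
  For the y component: f_2(F) = 2*v^2; d F_2 = (2*u) du + (0) dv
  For the z component: f_3(F) = 6*v*(u + 1); d F_3 = (2*v) du + (2*u + 2) dv
Combining and collecting du, dv coefficients:
  coeff of du: v^2*(16*u + 12)
  coeff of dv: 4*v*(3*u^2 + 6*u - 6*v^2 - 2)
F^* omega = (v^2*(16*u + 12)) du + (4*v*(3*u^2 + 6*u - 6*v^2 - 2)) dv.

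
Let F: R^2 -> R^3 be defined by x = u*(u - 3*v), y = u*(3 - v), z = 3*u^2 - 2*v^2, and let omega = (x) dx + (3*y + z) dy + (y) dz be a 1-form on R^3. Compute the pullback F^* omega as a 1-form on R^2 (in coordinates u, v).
F^* omega = (2*u^3 - 18*u^2*v + 27*u^2 + 12*u*v^2 - 18*u*v + 27*u + 2*v^3 - 6*v^2) du + (3*u*(-2*u^2 + 4*u*v - 3*u + 2*v^2 - 4*v)) dv

Using F^*(f dg) = (f ∘ F) d(g ∘ F), substitute each coordinate x_i by F_i(u, v) in f_i, and replace dx_i by d F_i = (∂F_i/∂u) du + (∂F_i/∂v) dv.
  For the x component: f_1(F) = u*(u - 3*v); d F_1 = (2*u - 3*v) du + (-3*u) dv
  For the y component: f_2(F) = 3*u^2 - 3*u*v + 9*u - 2*v^2; d F_2 = (3 - v) du + (-u) dv
  For the z component: f_3(F) = u*(3 - v); d F_3 = (6*u) du + (-4*v) dv
Combining and collecting du, dv coefficients:
  coeff of du: 2*u^3 - 18*u^2*v + 27*u^2 + 12*u*v^2 - 18*u*v + 27*u + 2*v^3 - 6*v^2
  coeff of dv: 3*u*(-2*u^2 + 4*u*v - 3*u + 2*v^2 - 4*v)
F^* omega = (2*u^3 - 18*u^2*v + 27*u^2 + 12*u*v^2 - 18*u*v + 27*u + 2*v^3 - 6*v^2) du + (3*u*(-2*u^2 + 4*u*v - 3*u + 2*v^2 - 4*v)) dv.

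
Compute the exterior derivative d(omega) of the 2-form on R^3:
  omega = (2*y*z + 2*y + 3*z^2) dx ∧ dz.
d(omega) = (-2*z - 2) dx ∧ dy ∧ dz

For a 2-form omega = sum_{i<j} g_{ij} dx_i ∧ dx_j, the exterior derivative is
  d(omega) = sum_{i<j} d(g_{ij}) ∧ dx_i ∧ dx_j = sum_{i<j, k} (∂g_{ij}/∂x_k) dx_k ∧ dx_i ∧ dx_j.
Expand each term, using dx_k ∧ dx_i ∧ dx_j = sgn(permutation) dx_{(a)} ∧ dx_{(b)} ∧ dx_{(c)} with (a < b < c) sorted:
  d(2*y*z + 2*y + 3*z^2) includes (∂/∂y)(2*y*z + 2*y + 3*z^2) dy = (2*z + 2) dy, which multiplied by dx ∧ dz gives (-2*z - 2) dx ∧ dy ∧ dz
Collecting like 3-forms: d(omega) = (-2*z - 2) dx ∧ dy ∧ dz.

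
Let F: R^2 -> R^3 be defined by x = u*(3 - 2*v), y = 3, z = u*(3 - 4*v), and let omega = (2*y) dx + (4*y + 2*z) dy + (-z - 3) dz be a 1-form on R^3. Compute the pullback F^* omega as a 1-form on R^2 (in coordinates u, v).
F^* omega = (-16*u*v^2 + 24*u*v - 9*u + 9) du + (u^2*(12 - 16*v)) dv

Using F^*(f dg) = (f ∘ F) d(g ∘ F), substitute each coordinate x_i by F_i(u, v) in f_i, and replace dx_i by d F_i = (∂F_i/∂u) du + (∂F_i/∂v) dv.
  For the x component: f_1(F) = 6; d F_1 = (3 - 2*v) du + (-2*u) dv
  For the y component: f_2(F) = -8*u*v + 6*u + 12; d F_2 = (0) du + (0) dv
  For the z component: f_3(F) = 4*u*v - 3*u - 3; d F_3 = (3 - 4*v) du + (-4*u) dv
Combining and collecting du, dv coefficients:
  coeff of du: -16*u*v^2 + 24*u*v - 9*u + 9
  coeff of dv: u^2*(12 - 16*v)
F^* omega = (-16*u*v^2 + 24*u*v - 9*u + 9) du + (u^2*(12 - 16*v)) dv.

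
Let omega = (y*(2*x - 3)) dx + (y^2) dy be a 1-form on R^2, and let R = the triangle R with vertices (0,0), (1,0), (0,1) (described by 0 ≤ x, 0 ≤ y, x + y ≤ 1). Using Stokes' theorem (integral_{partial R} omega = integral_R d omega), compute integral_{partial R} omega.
integral_(partial R) omega = 7/6

Stokes: integral_partial_R omega = integral_R d omega with d omega = (∂Q/∂x - ∂P/∂y) dx ∧ dy.
  ∂Q/∂x = 0
  ∂P/∂y = 2*x - 3
  integrand = ∂Q/∂x - ∂P/∂y = 3 - 2*x.
Integrating over R: integral_0^1 integral_0^{1-x} (3 - 2*x) dy dx = 7/6.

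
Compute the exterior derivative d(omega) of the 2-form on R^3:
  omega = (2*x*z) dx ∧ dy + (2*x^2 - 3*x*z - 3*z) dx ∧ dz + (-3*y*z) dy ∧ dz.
d(omega) = (2*x) dx ∧ dy ∧ dz

For a 2-form omega = sum_{i<j} g_{ij} dx_i ∧ dx_j, the exterior derivative is
  d(omega) = sum_{i<j} d(g_{ij}) ∧ dx_i ∧ dx_j = sum_{i<j, k} (∂g_{ij}/∂x_k) dx_k ∧ dx_i ∧ dx_j.
Expand each term, using dx_k ∧ dx_i ∧ dx_j = sgn(permutation) dx_{(a)} ∧ dx_{(b)} ∧ dx_{(c)} with (a < b < c) sorted:
  d(2*x*z) includes (∂/∂z)(2*x*z) dz = (2*x) dz, which multiplied by dx ∧ dy gives (2*x) dx ∧ dy ∧ dz
Collecting like 3-forms: d(omega) = (2*x) dx ∧ dy ∧ dz.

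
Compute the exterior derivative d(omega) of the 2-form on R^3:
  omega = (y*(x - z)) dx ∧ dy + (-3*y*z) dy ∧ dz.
d(omega) = (-y) dx ∧ dy ∧ dz

For a 2-form omega = sum_{i<j} g_{ij} dx_i ∧ dx_j, the exterior derivative is
  d(omega) = sum_{i<j} d(g_{ij}) ∧ dx_i ∧ dx_j = sum_{i<j, k} (∂g_{ij}/∂x_k) dx_k ∧ dx_i ∧ dx_j.
Expand each term, using dx_k ∧ dx_i ∧ dx_j = sgn(permutation) dx_{(a)} ∧ dx_{(b)} ∧ dx_{(c)} with (a < b < c) sorted:
  d(y*(x - z)) includes (∂/∂z)(y*(x - z)) dz = (-y) dz, which multiplied by dx ∧ dy gives (-y) dx ∧ dy ∧ dz
Collecting like 3-forms: d(omega) = (-y) dx ∧ dy ∧ dz.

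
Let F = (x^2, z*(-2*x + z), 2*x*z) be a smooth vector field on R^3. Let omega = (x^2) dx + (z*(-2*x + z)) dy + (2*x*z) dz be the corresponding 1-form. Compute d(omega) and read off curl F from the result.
d(omega) = (2*x - 2*z) dy ∧ dz + (-2*z) dz ∧ dx + (-2*z) dx ∧ dy; curl F = (2*x - 2*z, -2*z, -2*z)

d omega = sum_{i<j} (∂f_j/∂x_i - ∂f_i/∂x_j) dx_i ∧ dx_j. Under the identification (dy ∧ dz, dz ∧ dx, dx ∧ dy) ↔ (e_x, e_y, e_z), the coefficients are exactly the components of curl F. Compute:
  ∂R/∂y - ∂Q/∂z = (0) - (-2*x + 2*z) = 2*x - 2*z
  ∂P/∂z - ∂R/∂x = (0) - (2*z) = -2*z
  ∂Q/∂x - ∂P/∂y = (-2*z) - (0) = -2*z.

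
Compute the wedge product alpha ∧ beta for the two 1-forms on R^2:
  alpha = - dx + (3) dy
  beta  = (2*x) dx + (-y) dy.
alpha ∧ beta = (-6*x + y) dx ∧ dy

Distribute the wedge, using dx_i ∧ dx_j = -dx_j ∧ dx_i and dx_i ∧ dx_i = 0. For each pair (i, j) with i < j, the coefficient of dx_i ∧ dx_j in alpha ∧ beta is (alpha_i * beta_j - alpha_j * beta_i). Collecting: alpha ∧ beta = (-6*x + y) dx ∧ dy.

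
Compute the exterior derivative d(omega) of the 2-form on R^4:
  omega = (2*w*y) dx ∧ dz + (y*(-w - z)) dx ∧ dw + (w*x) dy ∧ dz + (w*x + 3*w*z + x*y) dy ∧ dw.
d(omega) = (-w) dx ∧ dy ∧ dz + (3*y) dx ∧ dz ∧ dw + (2*w + y + z) dx ∧ dy ∧ dw + (-3*w + x) dy ∧ dz ∧ dw

For a 2-form omega = sum_{i<j} g_{ij} dx_i ∧ dx_j, the exterior derivative is
  d(omega) = sum_{i<j} d(g_{ij}) ∧ dx_i ∧ dx_j = sum_{i<j, k} (∂g_{ij}/∂x_k) dx_k ∧ dx_i ∧ dx_j.
Expand each term, using dx_k ∧ dx_i ∧ dx_j = sgn(permutation) dx_{(a)} ∧ dx_{(b)} ∧ dx_{(c)} with (a < b < c) sorted:
  d(2*w*y) includes (∂/∂y)(2*w*y) dy = (2*w) dy, which multiplied by dx ∧ dz gives (-2*w) dx ∧ dy ∧ dz
  d(2*w*y) includes (∂/∂w)(2*w*y) dw = (2*y) dw, which multiplied by dx ∧ dz gives (2*y) dx ∧ dz ∧ dw
  d(y*(-w - z)) includes (∂/∂y)(y*(-w - z)) dy = (-w - z) dy, which multiplied by dx ∧ dw gives (w + z) dx ∧ dy ∧ dw
  d(y*(-w - z)) includes (∂/∂z)(y*(-w - z)) dz = (-y) dz, which multiplied by dx ∧ dw gives (y) dx ∧ dz ∧ dw
  d(w*x) includes (∂/∂x)(w*x) dx = (w) dx, which multiplied by dy ∧ dz gives (w) dx ∧ dy ∧ dz
  d(w*x) includes (∂/∂w)(w*x) dw = (x) dw, which multiplied by dy ∧ dz gives (x) dy ∧ dz ∧ dw
  d(w*x + 3*w*z + x*y) includes (∂/∂x)(w*x + 3*w*z + x*y) dx = (w + y) dx, which multiplied by dy ∧ dw gives (w + y) dx ∧ dy ∧ dw
  d(w*x + 3*w*z + x*y) includes (∂/∂z)(w*x + 3*w*z + x*y) dz = (3*w) dz, which multiplied by dy ∧ dw gives (-3*w) dy ∧ dz ∧ dw
Collecting like 3-forms: d(omega) = (-w) dx ∧ dy ∧ dz + (3*y) dx ∧ dz ∧ dw + (2*w + y + z) dx ∧ dy ∧ dw + (-3*w + x) dy ∧ dz ∧ dw.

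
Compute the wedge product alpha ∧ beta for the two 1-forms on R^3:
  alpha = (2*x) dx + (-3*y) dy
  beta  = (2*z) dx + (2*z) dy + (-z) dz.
alpha ∧ beta = (2*z*(2*x + 3*y)) dx ∧ dy + (-2*x*z) dx ∧ dz + (3*y*z) dy ∧ dz

Distribute the wedge, using dx_i ∧ dx_j = -dx_j ∧ dx_i and dx_i ∧ dx_i = 0. For each pair (i, j) with i < j, the coefficient of dx_i ∧ dx_j in alpha ∧ beta is (alpha_i * beta_j - alpha_j * beta_i). Collecting: alpha ∧ beta = (2*z*(2*x + 3*y)) dx ∧ dy + (-2*x*z) dx ∧ dz + (3*y*z) dy ∧ dz.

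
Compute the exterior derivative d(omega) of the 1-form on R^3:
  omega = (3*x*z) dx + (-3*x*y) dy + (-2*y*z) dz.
d(omega) = (-3*y) dx ∧ dy + (-3*x) dx ∧ dz + (-2*z) dy ∧ dz

For a 1-form omega = sum_i f_i dx_i, the exterior derivative is
  d(omega) = sum_{i < j} (∂f_j/∂x_i - ∂f_i/∂x_j) dx_i ∧ dx_j.
  coefficient of dx ∧ dy: ∂f_2/∂x - ∂f_1/∂y = ∂(-3*x*y)/∂x - ∂(3*x*z)/∂y = -3*y
  coefficient of dx ∧ dz: ∂f_3/∂x - ∂f_1/∂z = ∂(-2*y*z)/∂x - ∂(3*x*z)/∂z = -3*x
  coefficient of dy ∧ dz: ∂f_3/∂y - ∂f_2/∂z = ∂(-2*y*z)/∂y - ∂(-3*x*y)/∂z = -2*z
Assembling: d(omega) = (-3*y) dx ∧ dy + (-3*x) dx ∧ dz + (-2*z) dy ∧ dz.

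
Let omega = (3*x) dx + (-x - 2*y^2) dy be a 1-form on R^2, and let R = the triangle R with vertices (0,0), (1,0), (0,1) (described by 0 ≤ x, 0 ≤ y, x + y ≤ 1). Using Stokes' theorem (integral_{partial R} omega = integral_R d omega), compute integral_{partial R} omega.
integral_(partial R) omega = -1/2

Stokes: integral_partial_R omega = integral_R d omega with d omega = (∂Q/∂x - ∂P/∂y) dx ∧ dy.
  ∂Q/∂x = -1
  ∂P/∂y = 0
  integrand = ∂Q/∂x - ∂P/∂y = -1.
Integrating over R: integral_0^1 integral_0^{1-x} (-1) dy dx = -1/2.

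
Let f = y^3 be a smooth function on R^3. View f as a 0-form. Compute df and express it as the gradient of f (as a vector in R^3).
df = (0) dx + (3*y^2) dy + (0) dz; grad f = (0, 3*y^2, 0)

For a 0-form f, d f = (∂f/∂x) dx + (∂f/∂y) dy + (∂f/∂z) dz. The components of the vector representation are exactly the entries of grad f in Cartesian coordinates:
  ∂f/∂x = 0
  ∂f/∂y = 3*y^2
  ∂f/∂z = 0.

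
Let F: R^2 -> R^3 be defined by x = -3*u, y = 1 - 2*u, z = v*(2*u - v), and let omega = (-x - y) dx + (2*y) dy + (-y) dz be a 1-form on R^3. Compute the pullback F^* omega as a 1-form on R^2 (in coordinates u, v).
F^* omega = (4*u*v - 7*u - 2*v - 1) du + (4*u^2 - 4*u*v - 2*u + 2*v) dv

Using F^*(f dg) = (f ∘ F) d(g ∘ F), substitute each coordinate x_i by F_i(u, v) in f_i, and replace dx_i by d F_i = (∂F_i/∂u) du + (∂F_i/∂v) dv.
  For the x component: f_1(F) = 5*u - 1; d F_1 = (-3) du + (0) dv
  For the y component: f_2(F) = 2 - 4*u; d F_2 = (-2) du + (0) dv
  For the z component: f_3(F) = 2*u - 1; d F_3 = (2*v) du + (2*u - 2*v) dv
Combining and collecting du, dv coefficients:
  coeff of du: 4*u*v - 7*u - 2*v - 1
  coeff of dv: 4*u^2 - 4*u*v - 2*u + 2*v
F^* omega = (4*u*v - 7*u - 2*v - 1) du + (4*u^2 - 4*u*v - 2*u + 2*v) dv.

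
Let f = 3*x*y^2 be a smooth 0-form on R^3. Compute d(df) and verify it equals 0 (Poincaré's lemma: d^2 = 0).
d(df) = 0

Step 1: df = sum_i (∂f/∂x_i) dx_i = (3*y^2) dx + (6*x*y) dy + (0) dz.
Step 2: Apply d again. Using the 1-form formula, the coefficient of dx ∧ dy in d(df) is ∂^2 f/∂x ∂y - ∂^2 f/∂y ∂x = (6*y) - (6*y) = 0 (equality of mixed partials for smooth f).
Similarly for dx ∧ dz and dy ∧ dz — all coefficients vanish. So d(df) = 0.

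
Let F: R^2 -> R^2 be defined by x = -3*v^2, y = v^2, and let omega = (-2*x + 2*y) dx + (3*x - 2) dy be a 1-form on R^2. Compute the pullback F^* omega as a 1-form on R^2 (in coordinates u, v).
F^* omega = (-66*v^3 - 4*v) dv

Using F^*(f dg) = (f ∘ F) d(g ∘ F), substitute each coordinate x_i by F_i(u, v) in f_i, and replace dx_i by d F_i = (∂F_i/∂u) du + (∂F_i/∂v) dv.
  For the x component: f_1(F) = 8*v^2; d F_1 = (0) du + (-6*v) dv
  For the y component: f_2(F) = -9*v^2 - 2; d F_2 = (0) du + (2*v) dv
Combining and collecting du, dv coefficients:
  coeff of du: 0
  coeff of dv: -66*v^3 - 4*v
F^* omega = (-66*v^3 - 4*v) dv.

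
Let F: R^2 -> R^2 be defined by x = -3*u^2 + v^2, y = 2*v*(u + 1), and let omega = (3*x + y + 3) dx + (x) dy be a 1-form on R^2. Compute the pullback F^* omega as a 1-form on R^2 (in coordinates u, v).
F^* omega = (54*u^3 - 18*u^2*v - 18*u*v^2 - 12*u*v - 18*u + 2*v^3) du + (-6*u^3 - 18*u^2*v - 6*u^2 + 6*u*v^2 + 6*v^3 + 6*v^2 + 6*v) dv

Using F^*(f dg) = (f ∘ F) d(g ∘ F), substitute each coordinate x_i by F_i(u, v) in f_i, and replace dx_i by d F_i = (∂F_i/∂u) du + (∂F_i/∂v) dv.
  For the x component: f_1(F) = -9*u^2 + 2*u*v + 3*v^2 + 2*v + 3; d F_1 = (-6*u) du + (2*v) dv
  For the y component: f_2(F) = -3*u^2 + v^2; d F_2 = (2*v) du + (2*u + 2) dv
Combining and collecting du, dv coefficients:
  coeff of du: 54*u^3 - 18*u^2*v - 18*u*v^2 - 12*u*v - 18*u + 2*v^3
  coeff of dv: -6*u^3 - 18*u^2*v - 6*u^2 + 6*u*v^2 + 6*v^3 + 6*v^2 + 6*v
F^* omega = (54*u^3 - 18*u^2*v - 18*u*v^2 - 12*u*v - 18*u + 2*v^3) du + (-6*u^3 - 18*u^2*v - 6*u^2 + 6*u*v^2 + 6*v^3 + 6*v^2 + 6*v) dv.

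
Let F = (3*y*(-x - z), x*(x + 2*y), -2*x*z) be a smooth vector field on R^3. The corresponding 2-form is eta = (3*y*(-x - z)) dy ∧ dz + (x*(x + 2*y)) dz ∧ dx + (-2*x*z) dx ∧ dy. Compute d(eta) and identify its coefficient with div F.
d(eta) = (-3*y) dx ∧ dy ∧ dz; div F = -3*y

For a 2-form in R^3 of the form above, applying d gives a 3-form with coefficient ∂P/∂x + ∂Q/∂y + ∂R/∂z:
  ∂P/∂x = -3*y
  ∂Q/∂y = 2*x
  ∂R/∂z = -2*x
Sum = -3*y, which is exactly div F.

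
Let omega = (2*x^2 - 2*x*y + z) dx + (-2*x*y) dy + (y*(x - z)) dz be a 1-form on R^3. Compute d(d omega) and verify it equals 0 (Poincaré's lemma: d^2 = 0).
d(d omega) = 0

Step 1: d omega = sum_{i<j} (∂f_j/∂x_i - ∂f_i/∂x_j) dx_i ∧ dx_j:
  coeff of dx ∧ dy: 2*x - 2*y
  coeff of dx ∧ dz: y - 1
  coeff of dy ∧ dz: x - z
Step 2: Apply d again to each 2-form coefficient. The only possible 3-form in R^3 is dx ∧ dy ∧ dz, with coefficient
  ∂(coeff of dy∧dz)/∂x - ∂(coeff of dx∧dz)/∂y + ∂(coeff of dx∧dy)/∂z
  = ∂/∂x (x - z) - ∂/∂y (y - 1) + ∂/∂z (2*x - 2*y).
Each of these terms simplifies to sums of mixed partials that cancel in pairs. The result is 0 (by equality of mixed partials for smooth functions — Schwarz / Clairaut).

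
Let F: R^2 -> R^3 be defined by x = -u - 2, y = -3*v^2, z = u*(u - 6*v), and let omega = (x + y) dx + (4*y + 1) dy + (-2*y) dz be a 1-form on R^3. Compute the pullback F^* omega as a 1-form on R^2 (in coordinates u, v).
F^* omega = (12*u*v^2 + u - 36*v^3 + 3*v^2 + 2) du + (6*v*(-6*u*v + 12*v^2 - 1)) dv

Using F^*(f dg) = (f ∘ F) d(g ∘ F), substitute each coordinate x_i by F_i(u, v) in f_i, and replace dx_i by d F_i = (∂F_i/∂u) du + (∂F_i/∂v) dv.
  For the x component: f_1(F) = -u - 3*v^2 - 2; d F_1 = (-1) du + (0) dv
  For the y component: f_2(F) = 1 - 12*v^2; d F_2 = (0) du + (-6*v) dv
  For the z component: f_3(F) = 6*v^2; d F_3 = (2*u - 6*v) du + (-6*u) dv
Combining and collecting du, dv coefficients:
  coeff of du: 12*u*v^2 + u - 36*v^3 + 3*v^2 + 2
  coeff of dv: 6*v*(-6*u*v + 12*v^2 - 1)
F^* omega = (12*u*v^2 + u - 36*v^3 + 3*v^2 + 2) du + (6*v*(-6*u*v + 12*v^2 - 1)) dv.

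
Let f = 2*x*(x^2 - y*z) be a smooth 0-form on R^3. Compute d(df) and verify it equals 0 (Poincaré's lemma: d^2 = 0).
d(df) = 0

Step 1: df = sum_i (∂f/∂x_i) dx_i = (6*x^2 - 2*y*z) dx + (-2*x*z) dy + (-2*x*y) dz.
Step 2: Apply d again. Using the 1-form formula, the coefficient of dx ∧ dy in d(df) is ∂^2 f/∂x ∂y - ∂^2 f/∂y ∂x = (-2*z) - (-2*z) = 0 (equality of mixed partials for smooth f).
Similarly for dx ∧ dz and dy ∧ dz — all coefficients vanish. So d(df) = 0.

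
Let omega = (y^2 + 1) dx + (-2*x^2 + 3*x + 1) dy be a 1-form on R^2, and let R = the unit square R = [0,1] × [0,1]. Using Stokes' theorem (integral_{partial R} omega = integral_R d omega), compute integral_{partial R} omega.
integral_(partial R) omega = 0

Stokes: integral_partial_R omega = integral_R d omega with d omega = (∂Q/∂x - ∂P/∂y) dx ∧ dy.
  ∂Q/∂x = 3 - 4*x
  ∂P/∂y = 2*y
  integrand = ∂Q/∂x - ∂P/∂y = -4*x - 2*y + 3.
Integrating over R: integral_0^1 integral_0^1 (-4*x - 2*y + 3) dx dy = 0.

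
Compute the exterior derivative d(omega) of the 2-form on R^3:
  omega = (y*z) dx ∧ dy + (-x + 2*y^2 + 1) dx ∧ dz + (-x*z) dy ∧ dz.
d(omega) = (-3*y - z) dx ∧ dy ∧ dz

For a 2-form omega = sum_{i<j} g_{ij} dx_i ∧ dx_j, the exterior derivative is
  d(omega) = sum_{i<j} d(g_{ij}) ∧ dx_i ∧ dx_j = sum_{i<j, k} (∂g_{ij}/∂x_k) dx_k ∧ dx_i ∧ dx_j.
Expand each term, using dx_k ∧ dx_i ∧ dx_j = sgn(permutation) dx_{(a)} ∧ dx_{(b)} ∧ dx_{(c)} with (a < b < c) sorted:
  d(y*z) includes (∂/∂z)(y*z) dz = (y) dz, which multiplied by dx ∧ dy gives (y) dx ∧ dy ∧ dz
  d(-x + 2*y^2 + 1) includes (∂/∂y)(-x + 2*y^2 + 1) dy = (4*y) dy, which multiplied by dx ∧ dz gives (-4*y) dx ∧ dy ∧ dz
  d(-x*z) includes (∂/∂x)(-x*z) dx = (-z) dx, which multiplied by dy ∧ dz gives (-z) dx ∧ dy ∧ dz
Collecting like 3-forms: d(omega) = (-3*y - z) dx ∧ dy ∧ dz.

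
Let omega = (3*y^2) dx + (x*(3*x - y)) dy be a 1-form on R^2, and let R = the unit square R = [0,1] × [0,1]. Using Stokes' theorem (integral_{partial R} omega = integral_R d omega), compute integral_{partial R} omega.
integral_(partial R) omega = -1/2

Stokes: integral_partial_R omega = integral_R d omega with d omega = (∂Q/∂x - ∂P/∂y) dx ∧ dy.
  ∂Q/∂x = 6*x - y
  ∂P/∂y = 6*y
  integrand = ∂Q/∂x - ∂P/∂y = 6*x - 7*y.
Integrating over R: integral_0^1 integral_0^1 (6*x - 7*y) dx dy = -1/2.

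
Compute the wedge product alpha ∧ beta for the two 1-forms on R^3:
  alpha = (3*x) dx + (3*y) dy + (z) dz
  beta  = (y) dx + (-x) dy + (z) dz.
alpha ∧ beta = (-3*x^2 - 3*y^2) dx ∧ dy + (z*(3*x - y)) dx ∧ dz + (z*(x + 3*y)) dy ∧ dz

Distribute the wedge, using dx_i ∧ dx_j = -dx_j ∧ dx_i and dx_i ∧ dx_i = 0. For each pair (i, j) with i < j, the coefficient of dx_i ∧ dx_j in alpha ∧ beta is (alpha_i * beta_j - alpha_j * beta_i). Collecting: alpha ∧ beta = (-3*x^2 - 3*y^2) dx ∧ dy + (z*(3*x - y)) dx ∧ dz + (z*(x + 3*y)) dy ∧ dz.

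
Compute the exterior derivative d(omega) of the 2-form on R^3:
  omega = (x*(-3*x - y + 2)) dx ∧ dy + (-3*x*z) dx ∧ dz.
d(omega) = 0

For a 2-form omega = sum_{i<j} g_{ij} dx_i ∧ dx_j, the exterior derivative is
  d(omega) = sum_{i<j} d(g_{ij}) ∧ dx_i ∧ dx_j = sum_{i<j, k} (∂g_{ij}/∂x_k) dx_k ∧ dx_i ∧ dx_j.
Expand each term, using dx_k ∧ dx_i ∧ dx_j = sgn(permutation) dx_{(a)} ∧ dx_{(b)} ∧ dx_{(c)} with (a < b < c) sorted:

Collecting like 3-forms: d(omega) = 0.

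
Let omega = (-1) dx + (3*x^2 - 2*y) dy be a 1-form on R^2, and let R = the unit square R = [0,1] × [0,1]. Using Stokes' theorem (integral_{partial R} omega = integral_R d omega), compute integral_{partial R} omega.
integral_(partial R) omega = 3

Stokes: integral_partial_R omega = integral_R d omega with d omega = (∂Q/∂x - ∂P/∂y) dx ∧ dy.
  ∂Q/∂x = 6*x
  ∂P/∂y = 0
  integrand = ∂Q/∂x - ∂P/∂y = 6*x.
Integrating over R: integral_0^1 integral_0^1 (6*x) dx dy = 3.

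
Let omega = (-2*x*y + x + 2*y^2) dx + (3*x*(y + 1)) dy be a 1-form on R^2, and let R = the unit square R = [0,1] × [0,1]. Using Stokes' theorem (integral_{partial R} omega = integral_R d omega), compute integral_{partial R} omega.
integral_(partial R) omega = 7/2

Stokes: integral_partial_R omega = integral_R d omega with d omega = (∂Q/∂x - ∂P/∂y) dx ∧ dy.
  ∂Q/∂x = 3*y + 3
  ∂P/∂y = -2*x + 4*y
  integrand = ∂Q/∂x - ∂P/∂y = 2*x - y + 3.
Integrating over R: integral_0^1 integral_0^1 (2*x - y + 3) dx dy = 7/2.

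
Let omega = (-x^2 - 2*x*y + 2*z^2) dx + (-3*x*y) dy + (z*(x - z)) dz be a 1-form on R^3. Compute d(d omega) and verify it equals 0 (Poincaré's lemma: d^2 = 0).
d(d omega) = 0

Step 1: d omega = sum_{i<j} (∂f_j/∂x_i - ∂f_i/∂x_j) dx_i ∧ dx_j:
  coeff of dx ∧ dy: 2*x - 3*y
  coeff of dx ∧ dz: -3*z
  coeff of dy ∧ dz: 0
Step 2: Apply d again to each 2-form coefficient. The only possible 3-form in R^3 is dx ∧ dy ∧ dz, with coefficient
  ∂(coeff of dy∧dz)/∂x - ∂(coeff of dx∧dz)/∂y + ∂(coeff of dx∧dy)/∂z
  = ∂/∂x (0) - ∂/∂y (-3*z) + ∂/∂z (2*x - 3*y).
Each of these terms simplifies to sums of mixed partials that cancel in pairs. The result is 0 (by equality of mixed partials for smooth functions — Schwarz / Clairaut).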